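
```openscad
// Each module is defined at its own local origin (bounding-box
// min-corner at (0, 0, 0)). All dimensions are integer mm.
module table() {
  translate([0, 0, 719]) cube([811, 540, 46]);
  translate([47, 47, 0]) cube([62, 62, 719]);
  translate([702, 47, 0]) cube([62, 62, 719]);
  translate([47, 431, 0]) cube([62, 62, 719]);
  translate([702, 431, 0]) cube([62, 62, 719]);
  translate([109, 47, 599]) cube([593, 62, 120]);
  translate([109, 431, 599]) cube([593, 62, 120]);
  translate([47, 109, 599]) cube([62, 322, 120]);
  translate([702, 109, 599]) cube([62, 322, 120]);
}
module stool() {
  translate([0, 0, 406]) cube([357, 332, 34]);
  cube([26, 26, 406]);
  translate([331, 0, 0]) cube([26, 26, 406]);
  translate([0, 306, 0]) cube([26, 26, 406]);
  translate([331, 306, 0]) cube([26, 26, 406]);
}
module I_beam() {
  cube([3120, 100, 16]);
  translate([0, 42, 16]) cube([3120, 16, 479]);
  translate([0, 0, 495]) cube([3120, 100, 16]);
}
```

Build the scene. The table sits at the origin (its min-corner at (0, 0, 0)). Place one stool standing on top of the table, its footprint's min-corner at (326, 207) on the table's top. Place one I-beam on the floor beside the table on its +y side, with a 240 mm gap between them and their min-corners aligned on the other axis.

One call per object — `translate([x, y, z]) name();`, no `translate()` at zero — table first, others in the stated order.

table();
translate([326, 207, 765]) stool();
translate([0, 780, 0]) I_beam();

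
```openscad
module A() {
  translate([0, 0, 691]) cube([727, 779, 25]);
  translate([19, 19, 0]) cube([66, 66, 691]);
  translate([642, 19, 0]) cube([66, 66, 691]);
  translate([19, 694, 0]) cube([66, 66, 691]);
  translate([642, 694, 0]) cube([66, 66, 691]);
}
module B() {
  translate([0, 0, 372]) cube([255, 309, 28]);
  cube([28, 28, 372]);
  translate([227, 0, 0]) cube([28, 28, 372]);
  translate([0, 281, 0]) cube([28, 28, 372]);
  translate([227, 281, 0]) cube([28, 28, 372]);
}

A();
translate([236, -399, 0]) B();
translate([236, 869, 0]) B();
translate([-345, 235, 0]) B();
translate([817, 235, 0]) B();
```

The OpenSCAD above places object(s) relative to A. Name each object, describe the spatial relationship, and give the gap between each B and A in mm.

A is a table. B is a stool. Four stools sit around the table at the −y, +y, −x, +x sides. The gap between each stool and the table is 90 mm.

Each stool's nearest face is 90 mm from the table's bounding box.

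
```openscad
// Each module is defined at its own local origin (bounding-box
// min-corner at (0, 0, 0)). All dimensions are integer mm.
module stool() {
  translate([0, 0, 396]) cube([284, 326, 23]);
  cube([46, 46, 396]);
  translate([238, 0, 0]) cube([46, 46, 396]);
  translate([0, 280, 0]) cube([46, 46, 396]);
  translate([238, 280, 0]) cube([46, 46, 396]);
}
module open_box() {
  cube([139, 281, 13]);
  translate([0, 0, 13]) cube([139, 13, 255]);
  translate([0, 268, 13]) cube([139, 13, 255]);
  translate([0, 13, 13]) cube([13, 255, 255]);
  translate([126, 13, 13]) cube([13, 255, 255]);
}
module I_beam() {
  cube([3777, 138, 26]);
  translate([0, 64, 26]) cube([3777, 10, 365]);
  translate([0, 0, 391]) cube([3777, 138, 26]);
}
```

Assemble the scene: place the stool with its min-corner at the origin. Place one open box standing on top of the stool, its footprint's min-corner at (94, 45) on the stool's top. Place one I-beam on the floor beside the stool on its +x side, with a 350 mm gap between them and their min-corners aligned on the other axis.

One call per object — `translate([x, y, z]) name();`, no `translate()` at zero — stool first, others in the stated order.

stool();
translate([94, 45, 419]) open_box();
translate([634, 0, 0]) I_beam();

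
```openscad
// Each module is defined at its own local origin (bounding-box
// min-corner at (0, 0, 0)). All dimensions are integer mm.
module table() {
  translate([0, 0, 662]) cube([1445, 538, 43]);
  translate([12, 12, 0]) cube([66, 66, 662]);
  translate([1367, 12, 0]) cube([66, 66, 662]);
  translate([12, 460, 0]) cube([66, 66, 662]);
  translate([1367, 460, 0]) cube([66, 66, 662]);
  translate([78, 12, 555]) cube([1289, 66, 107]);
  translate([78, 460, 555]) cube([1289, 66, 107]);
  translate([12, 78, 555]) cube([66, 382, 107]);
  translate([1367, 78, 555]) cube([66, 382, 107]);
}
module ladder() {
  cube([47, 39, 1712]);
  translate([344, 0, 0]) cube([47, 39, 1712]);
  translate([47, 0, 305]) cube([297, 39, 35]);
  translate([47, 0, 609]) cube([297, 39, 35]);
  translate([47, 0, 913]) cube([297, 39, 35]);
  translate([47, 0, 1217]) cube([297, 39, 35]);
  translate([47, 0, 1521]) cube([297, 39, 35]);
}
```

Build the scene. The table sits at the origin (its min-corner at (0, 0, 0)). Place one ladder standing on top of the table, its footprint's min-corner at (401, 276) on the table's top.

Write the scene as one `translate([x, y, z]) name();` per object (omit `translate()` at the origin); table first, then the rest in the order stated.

table();
translate([401, 276, 705]) ladder();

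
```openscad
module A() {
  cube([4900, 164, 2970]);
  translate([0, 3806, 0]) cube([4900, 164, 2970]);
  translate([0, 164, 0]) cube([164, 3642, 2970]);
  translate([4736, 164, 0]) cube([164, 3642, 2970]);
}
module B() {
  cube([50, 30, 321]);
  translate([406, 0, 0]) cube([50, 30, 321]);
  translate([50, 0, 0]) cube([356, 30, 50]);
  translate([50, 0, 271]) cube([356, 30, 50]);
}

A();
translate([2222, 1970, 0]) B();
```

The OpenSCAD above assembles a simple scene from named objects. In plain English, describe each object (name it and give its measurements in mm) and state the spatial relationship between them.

A is the wall frame of a small rectangular building: four walls, each 2970 mm tall and 164 mm thick, enclosing a footprint 4900 mm (x) by 3970 mm (y) outside-to-outside, with no floor or roof. The front and back walls (the −y and +y sides) span the full width; the two side walls fit between them.

B is a rectangular picture frame lying in the x–z plane (depth along y). The opening is 356 mm wide (x) by 221 mm tall (z), surrounded by a border 50 mm wide on all four sides. The frame is 30 mm deep and is made of two full-height vertical stiles with two horizontal rails fitted between them.

The picture frame sits inside the house frame, centred.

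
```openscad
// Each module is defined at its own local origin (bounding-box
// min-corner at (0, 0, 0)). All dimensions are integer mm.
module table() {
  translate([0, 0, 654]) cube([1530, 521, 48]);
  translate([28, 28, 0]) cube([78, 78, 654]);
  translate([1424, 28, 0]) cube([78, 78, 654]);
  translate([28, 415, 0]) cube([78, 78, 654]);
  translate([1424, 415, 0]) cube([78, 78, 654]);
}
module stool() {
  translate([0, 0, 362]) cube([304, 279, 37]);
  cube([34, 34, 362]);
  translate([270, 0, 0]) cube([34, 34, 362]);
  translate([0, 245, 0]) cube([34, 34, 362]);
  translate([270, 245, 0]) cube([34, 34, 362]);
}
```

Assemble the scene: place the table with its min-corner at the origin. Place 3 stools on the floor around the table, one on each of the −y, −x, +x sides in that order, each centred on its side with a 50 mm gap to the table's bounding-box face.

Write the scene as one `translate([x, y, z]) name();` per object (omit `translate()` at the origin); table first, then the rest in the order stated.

table();
translate([613, -329, 0]) stool();
translate([-354, 121, 0]) stool();
translate([1580, 121, 0]) stool();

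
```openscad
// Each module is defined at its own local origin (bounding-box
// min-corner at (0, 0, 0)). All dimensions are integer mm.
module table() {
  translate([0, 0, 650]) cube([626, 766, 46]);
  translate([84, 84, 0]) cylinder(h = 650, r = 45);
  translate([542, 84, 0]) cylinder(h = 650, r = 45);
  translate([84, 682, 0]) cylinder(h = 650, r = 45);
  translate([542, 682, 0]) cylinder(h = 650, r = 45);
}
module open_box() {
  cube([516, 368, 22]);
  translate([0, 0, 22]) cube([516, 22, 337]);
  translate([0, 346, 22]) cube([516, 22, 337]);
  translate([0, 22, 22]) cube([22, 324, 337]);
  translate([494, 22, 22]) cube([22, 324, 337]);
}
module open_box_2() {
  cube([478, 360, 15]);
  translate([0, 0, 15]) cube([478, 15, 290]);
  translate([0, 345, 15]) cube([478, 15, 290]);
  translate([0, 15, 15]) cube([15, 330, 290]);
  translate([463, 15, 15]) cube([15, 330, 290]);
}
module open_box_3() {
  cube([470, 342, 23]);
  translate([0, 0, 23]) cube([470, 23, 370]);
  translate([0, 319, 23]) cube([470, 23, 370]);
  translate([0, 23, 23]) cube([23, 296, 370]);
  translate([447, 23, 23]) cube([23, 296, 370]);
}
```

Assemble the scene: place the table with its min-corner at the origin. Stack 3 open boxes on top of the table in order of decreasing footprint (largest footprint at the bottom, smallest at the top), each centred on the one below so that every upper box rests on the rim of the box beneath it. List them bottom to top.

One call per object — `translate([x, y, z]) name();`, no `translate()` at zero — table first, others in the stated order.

table();
translate([55, 199, 696]) open_box();
translate([74, 203, 1055]) open_box_2();
translate([78, 212, 1360]) open_box_3();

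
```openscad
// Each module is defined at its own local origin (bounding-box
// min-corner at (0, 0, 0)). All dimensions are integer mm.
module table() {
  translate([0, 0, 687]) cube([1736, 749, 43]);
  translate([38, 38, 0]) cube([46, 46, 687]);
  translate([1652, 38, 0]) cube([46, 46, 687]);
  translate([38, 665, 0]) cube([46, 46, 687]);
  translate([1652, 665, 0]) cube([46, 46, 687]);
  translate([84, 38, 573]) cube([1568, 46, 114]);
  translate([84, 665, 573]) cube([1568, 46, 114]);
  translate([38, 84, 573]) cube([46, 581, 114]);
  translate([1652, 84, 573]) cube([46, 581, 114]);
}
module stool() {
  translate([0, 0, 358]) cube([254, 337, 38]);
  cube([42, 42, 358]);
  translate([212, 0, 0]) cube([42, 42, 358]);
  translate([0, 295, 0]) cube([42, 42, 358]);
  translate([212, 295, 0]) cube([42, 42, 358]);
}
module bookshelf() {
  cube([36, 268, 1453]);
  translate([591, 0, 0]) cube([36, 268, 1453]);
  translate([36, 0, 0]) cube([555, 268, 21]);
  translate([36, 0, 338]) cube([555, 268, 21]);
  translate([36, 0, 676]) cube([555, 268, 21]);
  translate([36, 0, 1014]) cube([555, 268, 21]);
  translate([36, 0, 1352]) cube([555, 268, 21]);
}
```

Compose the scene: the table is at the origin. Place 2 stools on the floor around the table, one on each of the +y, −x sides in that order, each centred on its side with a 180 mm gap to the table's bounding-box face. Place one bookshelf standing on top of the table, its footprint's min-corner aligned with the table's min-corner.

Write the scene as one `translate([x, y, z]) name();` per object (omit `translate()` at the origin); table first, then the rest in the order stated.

table();
translate([741, 929, 0]) stool();
translate([-434, 206, 0]) stool();
translate([0, 0, 730]) bookshelf();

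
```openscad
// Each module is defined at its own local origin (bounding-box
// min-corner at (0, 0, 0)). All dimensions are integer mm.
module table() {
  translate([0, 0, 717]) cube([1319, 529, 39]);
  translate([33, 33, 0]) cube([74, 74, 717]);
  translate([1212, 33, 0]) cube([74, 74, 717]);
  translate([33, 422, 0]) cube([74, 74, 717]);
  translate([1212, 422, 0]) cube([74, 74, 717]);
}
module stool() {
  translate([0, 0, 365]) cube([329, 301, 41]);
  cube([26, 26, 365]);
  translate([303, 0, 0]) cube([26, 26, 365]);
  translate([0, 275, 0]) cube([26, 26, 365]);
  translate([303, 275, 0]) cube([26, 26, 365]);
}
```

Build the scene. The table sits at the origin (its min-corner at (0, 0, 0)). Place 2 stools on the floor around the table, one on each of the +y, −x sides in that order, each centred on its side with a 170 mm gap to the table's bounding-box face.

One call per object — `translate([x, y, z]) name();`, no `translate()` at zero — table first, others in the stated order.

table();
translate([495, 699, 0]) stool();
translate([-499, 114, 0]) stool();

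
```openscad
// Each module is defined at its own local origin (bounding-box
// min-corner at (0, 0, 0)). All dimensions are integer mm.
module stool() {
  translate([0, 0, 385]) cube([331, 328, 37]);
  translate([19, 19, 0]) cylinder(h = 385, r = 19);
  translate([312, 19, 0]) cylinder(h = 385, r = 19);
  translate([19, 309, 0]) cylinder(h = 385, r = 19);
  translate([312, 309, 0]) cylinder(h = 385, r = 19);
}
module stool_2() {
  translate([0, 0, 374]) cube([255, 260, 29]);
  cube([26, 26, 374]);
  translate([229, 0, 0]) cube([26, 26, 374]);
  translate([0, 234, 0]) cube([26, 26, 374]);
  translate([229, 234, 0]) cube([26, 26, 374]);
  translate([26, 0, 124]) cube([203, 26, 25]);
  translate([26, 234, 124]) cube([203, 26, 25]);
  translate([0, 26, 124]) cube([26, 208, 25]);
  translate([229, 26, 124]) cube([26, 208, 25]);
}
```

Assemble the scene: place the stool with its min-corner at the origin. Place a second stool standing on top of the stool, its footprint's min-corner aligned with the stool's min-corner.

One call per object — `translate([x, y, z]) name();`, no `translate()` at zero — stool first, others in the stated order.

stool();
translate([0, 0, 422]) stool_2();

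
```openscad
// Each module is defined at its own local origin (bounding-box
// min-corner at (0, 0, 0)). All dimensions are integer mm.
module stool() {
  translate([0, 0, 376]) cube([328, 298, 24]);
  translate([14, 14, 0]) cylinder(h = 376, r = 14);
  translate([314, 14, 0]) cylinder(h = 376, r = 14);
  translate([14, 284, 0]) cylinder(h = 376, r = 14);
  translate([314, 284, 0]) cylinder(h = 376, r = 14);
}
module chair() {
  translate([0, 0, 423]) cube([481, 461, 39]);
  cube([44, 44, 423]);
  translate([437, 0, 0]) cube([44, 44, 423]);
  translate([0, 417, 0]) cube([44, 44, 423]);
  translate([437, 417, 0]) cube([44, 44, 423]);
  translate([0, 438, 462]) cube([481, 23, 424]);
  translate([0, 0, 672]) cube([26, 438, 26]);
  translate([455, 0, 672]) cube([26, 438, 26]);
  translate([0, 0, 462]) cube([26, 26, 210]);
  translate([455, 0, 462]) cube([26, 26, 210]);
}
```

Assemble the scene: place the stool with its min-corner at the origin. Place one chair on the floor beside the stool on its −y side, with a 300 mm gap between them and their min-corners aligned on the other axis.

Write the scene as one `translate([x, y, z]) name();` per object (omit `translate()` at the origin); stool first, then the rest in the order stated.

stool();
translate([0, -761, 0]) chair();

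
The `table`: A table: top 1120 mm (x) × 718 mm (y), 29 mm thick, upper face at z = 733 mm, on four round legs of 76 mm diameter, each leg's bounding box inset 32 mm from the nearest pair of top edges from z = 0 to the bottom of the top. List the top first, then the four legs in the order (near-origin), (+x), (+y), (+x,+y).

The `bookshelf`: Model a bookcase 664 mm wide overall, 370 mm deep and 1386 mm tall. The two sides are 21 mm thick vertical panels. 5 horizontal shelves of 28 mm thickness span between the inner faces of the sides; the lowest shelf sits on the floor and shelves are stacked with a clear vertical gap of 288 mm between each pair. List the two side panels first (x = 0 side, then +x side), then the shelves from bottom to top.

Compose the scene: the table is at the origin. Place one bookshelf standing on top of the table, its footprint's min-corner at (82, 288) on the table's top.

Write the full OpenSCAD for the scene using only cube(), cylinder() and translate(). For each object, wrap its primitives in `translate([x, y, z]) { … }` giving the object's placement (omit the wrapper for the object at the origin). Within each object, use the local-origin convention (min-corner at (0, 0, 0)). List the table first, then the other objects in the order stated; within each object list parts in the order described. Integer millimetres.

translate([0, 0, 704]) cube([1120, 718, 29]);
translate([70, 70, 0]) cylinder(h = 704, r = 38);
translate([1050, 70, 0]) cylinder(h = 704, r = 38);
translate([70, 648, 0]) cylinder(h = 704, r = 38);
translate([1050, 648, 0]) cylinder(h = 704, r = 38);
translate([82, 288, 733]) {
  cube([21, 370, 1386]);
  translate([643, 0, 0]) cube([21, 370, 1386]);
  translate([21, 0, 0]) cube([622, 370, 28]);
  translate([21, 0, 316]) cube([622, 370, 28]);
  translate([21, 0, 632]) cube([622, 370, 28]);
  translate([21, 0, 948]) cube([622, 370, 28]);
  translate([21, 0, 1264]) cube([622, 370, 28]);
}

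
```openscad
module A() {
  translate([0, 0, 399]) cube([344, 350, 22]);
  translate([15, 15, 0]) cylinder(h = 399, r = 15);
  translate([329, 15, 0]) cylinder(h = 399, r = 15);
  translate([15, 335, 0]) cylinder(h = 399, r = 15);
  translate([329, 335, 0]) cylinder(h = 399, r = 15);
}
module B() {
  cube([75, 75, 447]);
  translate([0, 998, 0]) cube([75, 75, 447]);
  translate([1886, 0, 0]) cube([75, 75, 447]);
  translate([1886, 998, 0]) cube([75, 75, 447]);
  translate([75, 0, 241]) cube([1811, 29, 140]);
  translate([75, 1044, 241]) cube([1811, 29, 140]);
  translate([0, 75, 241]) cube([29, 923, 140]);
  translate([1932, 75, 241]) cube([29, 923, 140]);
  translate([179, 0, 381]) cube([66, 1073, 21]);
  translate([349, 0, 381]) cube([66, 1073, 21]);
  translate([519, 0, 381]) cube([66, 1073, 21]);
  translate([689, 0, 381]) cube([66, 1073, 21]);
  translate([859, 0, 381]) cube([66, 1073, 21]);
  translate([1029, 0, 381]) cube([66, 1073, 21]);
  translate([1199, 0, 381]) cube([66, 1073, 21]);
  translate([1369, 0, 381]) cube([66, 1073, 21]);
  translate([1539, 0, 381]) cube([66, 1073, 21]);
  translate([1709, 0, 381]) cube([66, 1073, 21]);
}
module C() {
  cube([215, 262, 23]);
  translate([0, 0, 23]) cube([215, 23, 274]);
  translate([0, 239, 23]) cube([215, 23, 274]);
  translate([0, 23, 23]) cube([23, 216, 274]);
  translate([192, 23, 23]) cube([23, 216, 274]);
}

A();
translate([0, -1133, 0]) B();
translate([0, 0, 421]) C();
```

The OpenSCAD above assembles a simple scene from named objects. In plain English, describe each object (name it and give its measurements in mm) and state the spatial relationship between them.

A is a simple wooden stool: a rectangular seat 344 mm (x) by 350 mm (y), 22 mm thick, top face at z = 421 mm, on four round legs, each 30 mm in diameter. The legs rest on z = 0, each leg's axis is inset half a diameter from the nearest pair of seat edges (so the leg's bounding box is flush with the corner).

B is a bed frame 1961 mm long (x) by 1073 mm wide (y). Four 75×75 mm corner posts, 447 mm tall, at the corners of the footprint. Four rails of 29 mm thickness and 140 mm height run between adjacent posts with their undersides at z = 241 mm, their outer faces flush with the outside of the frame (the two x-running rails run between the posts' inner faces; the two y-running rails run between the posts' inner faces). 10 slats, each 66 mm wide (x) and 21 mm thick, lie across the top of the two x-running rails, running the full 1073 mm width of the frame in y; the slats are evenly spaced along x between the inner faces of the end posts with equal gaps (rounded down to the nearest mm) at the −x end and between each pair — any rounding remainder accumulates at the +x end.

C is an open storage box with external size 215×262×297 mm and wall thickness 23 mm (the base is also 23 mm thick). The base covers the whole footprint; the four walls stand on the base, with the y-facing walls full-width and the x-facing walls fitting between their inner faces.

The bed frame is on the floor beside the stool on its −y side. The open box is on top of the stool.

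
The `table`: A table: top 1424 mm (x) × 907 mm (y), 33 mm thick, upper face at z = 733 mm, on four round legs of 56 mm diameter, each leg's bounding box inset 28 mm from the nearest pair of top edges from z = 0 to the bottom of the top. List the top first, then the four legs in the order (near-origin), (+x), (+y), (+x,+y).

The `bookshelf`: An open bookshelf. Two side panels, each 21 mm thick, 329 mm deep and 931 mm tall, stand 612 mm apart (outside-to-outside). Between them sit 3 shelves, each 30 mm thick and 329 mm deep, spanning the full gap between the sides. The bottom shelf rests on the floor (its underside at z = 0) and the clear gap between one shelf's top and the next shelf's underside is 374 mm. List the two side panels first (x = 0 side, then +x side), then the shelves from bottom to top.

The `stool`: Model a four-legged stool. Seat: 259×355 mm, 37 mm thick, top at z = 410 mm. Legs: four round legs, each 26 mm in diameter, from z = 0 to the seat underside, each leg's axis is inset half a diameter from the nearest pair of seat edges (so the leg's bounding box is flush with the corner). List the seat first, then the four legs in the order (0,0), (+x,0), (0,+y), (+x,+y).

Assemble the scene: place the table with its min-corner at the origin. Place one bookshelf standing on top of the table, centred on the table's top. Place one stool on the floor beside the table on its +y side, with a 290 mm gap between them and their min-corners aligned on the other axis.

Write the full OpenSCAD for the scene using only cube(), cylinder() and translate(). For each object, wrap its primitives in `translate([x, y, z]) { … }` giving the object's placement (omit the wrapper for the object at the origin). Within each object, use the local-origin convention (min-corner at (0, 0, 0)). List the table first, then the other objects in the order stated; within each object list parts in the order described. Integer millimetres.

translate([0, 0, 700]) cube([1424, 907, 33]);
translate([56, 56, 0]) cylinder(h = 700, r = 28);
translate([1368, 56, 0]) cylinder(h = 700, r = 28);
translate([56, 851, 0]) cylinder(h = 700, r = 28);
translate([1368, 851, 0]) cylinder(h = 700, r = 28);
translate([406, 289, 733]) {
  cube([21, 329, 931]);
  translate([591, 0, 0]) cube([21, 329, 931]);
  translate([21, 0, 0]) cube([570, 329, 30]);
  translate([21, 0, 404]) cube([570, 329, 30]);
  translate([21, 0, 808]) cube([570, 329, 30]);
}
translate([0, 1197, 0]) {
  translate([0, 0, 373]) cube([259, 355, 37]);
  translate([13, 13, 0]) cylinder(h = 373, r = 13);
  translate([246, 13, 0]) cylinder(h = 373, r = 13);
  translate([13, 342, 0]) cylinder(h = 373, r = 13);
  translate([246, 342, 0]) cylinder(h = 373, r = 13);
}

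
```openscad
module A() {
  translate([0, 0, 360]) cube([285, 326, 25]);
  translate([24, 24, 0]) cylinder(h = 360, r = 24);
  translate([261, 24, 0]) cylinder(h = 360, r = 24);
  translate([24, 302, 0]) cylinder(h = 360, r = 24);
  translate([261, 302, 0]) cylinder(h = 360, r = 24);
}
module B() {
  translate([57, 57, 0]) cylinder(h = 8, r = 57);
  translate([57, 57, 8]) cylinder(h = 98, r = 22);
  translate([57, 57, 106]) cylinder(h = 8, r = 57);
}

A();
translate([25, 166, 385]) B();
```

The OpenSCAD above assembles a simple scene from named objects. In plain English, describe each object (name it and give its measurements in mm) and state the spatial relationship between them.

A is a simple wooden stool: a rectangular seat 285 mm (x) by 326 mm (y), 25 mm thick, top face at z = 385 mm, on four round legs, each 48 mm in diameter. The legs rest on z = 0, each leg's axis is inset half a diameter from the nearest pair of seat edges (so the leg's bounding box is flush with the corner).

B is a spool: two coaxial disc flanges of radius 57 mm and thickness 8 mm, joined by a core cylinder of radius 22 mm and height 98 mm. The lower flange rests on z = 0 and the three cylinders share a vertical axis.

The spool is on top of the stool.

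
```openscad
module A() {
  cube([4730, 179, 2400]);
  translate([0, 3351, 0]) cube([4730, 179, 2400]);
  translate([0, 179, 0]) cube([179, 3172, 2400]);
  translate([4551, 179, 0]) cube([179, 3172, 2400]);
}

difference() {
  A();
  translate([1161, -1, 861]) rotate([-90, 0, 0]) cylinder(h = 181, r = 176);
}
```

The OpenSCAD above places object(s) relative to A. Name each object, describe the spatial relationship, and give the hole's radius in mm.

A is a house frame. The house frame has a circular hole through its front wall. The hole's radius is 176 mm.

The subtracted cylinder has r = 176 mm.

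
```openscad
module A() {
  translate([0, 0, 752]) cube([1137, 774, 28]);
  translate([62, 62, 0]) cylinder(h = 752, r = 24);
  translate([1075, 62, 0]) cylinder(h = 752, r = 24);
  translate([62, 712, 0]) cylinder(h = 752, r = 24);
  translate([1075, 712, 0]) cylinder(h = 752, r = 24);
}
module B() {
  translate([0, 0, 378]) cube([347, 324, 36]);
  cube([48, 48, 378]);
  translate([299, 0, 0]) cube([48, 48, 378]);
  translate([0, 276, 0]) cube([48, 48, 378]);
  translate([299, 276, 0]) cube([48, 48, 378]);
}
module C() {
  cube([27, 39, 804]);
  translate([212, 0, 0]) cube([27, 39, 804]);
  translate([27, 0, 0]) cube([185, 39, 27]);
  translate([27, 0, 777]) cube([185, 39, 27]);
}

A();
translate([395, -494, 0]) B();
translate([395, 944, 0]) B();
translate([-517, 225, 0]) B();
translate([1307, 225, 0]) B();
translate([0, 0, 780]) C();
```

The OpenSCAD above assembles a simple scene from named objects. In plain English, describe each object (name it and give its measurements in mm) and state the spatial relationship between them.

A is a table: top 1137 mm (x) × 774 mm (y), 28 mm thick, upper face at z = 780 mm, on four round legs of 48 mm diameter, each leg's bounding box inset 38 mm from the nearest pair of top edges, running from z = 0 to the bottom of the top.

B is a four-legged stool. The seat is 347×324 mm, 36 mm thick, top at z = 414 mm. It stands on four square legs, each 48×48 mm in cross-section, from z = 0 to the seat underside, each flush with a corner of the seat.

C is a picture frame with a 185×750 mm rectangular opening (x by z) and a uniform 27 mm border on every side. Frame depth is 39 mm along y. It is built from two vertical stiles running the full outside height and two horizontal rails spanning the gap between the stiles.

Four stools sit around the table at the −y, +y, −x, +x sides. The picture frame is on top of the table.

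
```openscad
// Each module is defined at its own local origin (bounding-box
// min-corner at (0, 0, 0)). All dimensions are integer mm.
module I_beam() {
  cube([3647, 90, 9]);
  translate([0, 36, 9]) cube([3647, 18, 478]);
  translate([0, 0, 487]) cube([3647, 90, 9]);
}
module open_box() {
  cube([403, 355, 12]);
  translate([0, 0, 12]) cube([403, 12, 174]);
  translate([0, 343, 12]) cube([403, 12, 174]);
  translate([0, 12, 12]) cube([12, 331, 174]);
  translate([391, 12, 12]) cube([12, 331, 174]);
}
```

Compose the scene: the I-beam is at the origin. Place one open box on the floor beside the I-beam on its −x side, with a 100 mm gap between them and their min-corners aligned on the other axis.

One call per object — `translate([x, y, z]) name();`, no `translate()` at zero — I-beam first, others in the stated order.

I_beam();
translate([-503, 0, 0]) open_box();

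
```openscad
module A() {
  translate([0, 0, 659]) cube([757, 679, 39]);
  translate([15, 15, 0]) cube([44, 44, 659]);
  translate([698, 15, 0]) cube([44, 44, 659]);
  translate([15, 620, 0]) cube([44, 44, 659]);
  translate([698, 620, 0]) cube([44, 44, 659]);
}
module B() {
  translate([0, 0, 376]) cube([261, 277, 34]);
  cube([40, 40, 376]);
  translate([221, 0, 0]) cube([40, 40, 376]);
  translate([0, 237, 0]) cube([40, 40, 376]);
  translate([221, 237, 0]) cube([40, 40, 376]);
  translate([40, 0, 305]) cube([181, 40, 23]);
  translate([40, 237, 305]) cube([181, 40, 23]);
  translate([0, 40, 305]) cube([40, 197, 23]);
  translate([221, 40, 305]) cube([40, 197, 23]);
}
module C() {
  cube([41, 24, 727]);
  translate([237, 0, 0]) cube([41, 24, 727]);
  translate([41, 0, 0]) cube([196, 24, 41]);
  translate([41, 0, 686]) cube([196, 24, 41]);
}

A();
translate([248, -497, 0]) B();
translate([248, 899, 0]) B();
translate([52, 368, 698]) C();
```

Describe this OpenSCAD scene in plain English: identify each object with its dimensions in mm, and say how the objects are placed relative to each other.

A is a table with a 757×679 mm rectangular top, 39 mm thick, top surface at z = 698 mm, supported by four 44×44 mm square legs, each inset 15 mm from the nearest pair of top edges, running from the floor.

B is a four-legged stool. The seat is a 261×277×34 mm slab whose top surface is at z = 410 mm; four square legs, each 40×40 mm in cross-section, run from the floor (z = 0) to the underside of the seat, each flush with a corner of the seat. Four stretchers, 40 mm wide and 23 mm tall, connect adjacent legs with their undersides at z = 305 mm, each running between the inner faces of the legs it joins and aligned with the legs' outer faces on the other axis.

C is a picture frame with a 196×645 mm rectangular opening (x by z) and a uniform 41 mm border on every side. Frame depth is 24 mm along y. It is built from two vertical stiles running the full outside height and two horizontal rails spanning the gap between the stiles.

Two stools sit around the table at the −y, +y sides. The picture frame is on top of the table.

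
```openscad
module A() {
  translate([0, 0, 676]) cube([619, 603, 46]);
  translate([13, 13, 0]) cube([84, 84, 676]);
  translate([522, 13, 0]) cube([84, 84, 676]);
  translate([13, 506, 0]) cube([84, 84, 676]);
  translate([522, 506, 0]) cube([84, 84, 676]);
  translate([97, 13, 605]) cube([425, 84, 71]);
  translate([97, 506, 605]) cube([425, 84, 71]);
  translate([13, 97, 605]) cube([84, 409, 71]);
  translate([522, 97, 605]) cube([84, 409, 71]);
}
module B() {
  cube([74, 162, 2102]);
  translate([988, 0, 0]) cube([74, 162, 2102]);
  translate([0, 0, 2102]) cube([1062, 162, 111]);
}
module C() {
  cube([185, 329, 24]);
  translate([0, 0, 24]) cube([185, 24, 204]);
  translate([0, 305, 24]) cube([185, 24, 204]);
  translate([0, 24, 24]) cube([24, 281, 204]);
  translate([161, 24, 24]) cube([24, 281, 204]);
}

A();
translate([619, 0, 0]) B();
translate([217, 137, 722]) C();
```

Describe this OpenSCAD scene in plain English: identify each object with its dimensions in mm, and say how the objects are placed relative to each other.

A is a table with a 619×603 mm rectangular top, 46 mm thick, top surface at z = 722 mm, supported by four 84×84 mm square legs, each inset 13 mm from the nearest pair of top edges, running from the floor. Four apron rails, 84 mm thick and 71 mm tall, run between adjacent legs with their top edges flush with the underside of the top and their outer faces flush with the legs' outer faces.

B is a door frame. The clear opening is 914 mm wide and 2102 mm high. Two 74 mm wide jambs, 162 mm deep, stand either side of the opening from the floor to the top of the opening. A 111 mm thick head sits across the top of both jambs, spanning the full outside width of the frame.

C is an open storage box with external size 185×329×228 mm and wall thickness 24 mm (the base is also 24 mm thick). The base covers the whole footprint; the four walls stand on the base, with the y-facing walls full-width and the x-facing walls fitting between their inner faces.

The door frame is against the table's +x side, with their −y faces flush. The open box is on top of the table, centred.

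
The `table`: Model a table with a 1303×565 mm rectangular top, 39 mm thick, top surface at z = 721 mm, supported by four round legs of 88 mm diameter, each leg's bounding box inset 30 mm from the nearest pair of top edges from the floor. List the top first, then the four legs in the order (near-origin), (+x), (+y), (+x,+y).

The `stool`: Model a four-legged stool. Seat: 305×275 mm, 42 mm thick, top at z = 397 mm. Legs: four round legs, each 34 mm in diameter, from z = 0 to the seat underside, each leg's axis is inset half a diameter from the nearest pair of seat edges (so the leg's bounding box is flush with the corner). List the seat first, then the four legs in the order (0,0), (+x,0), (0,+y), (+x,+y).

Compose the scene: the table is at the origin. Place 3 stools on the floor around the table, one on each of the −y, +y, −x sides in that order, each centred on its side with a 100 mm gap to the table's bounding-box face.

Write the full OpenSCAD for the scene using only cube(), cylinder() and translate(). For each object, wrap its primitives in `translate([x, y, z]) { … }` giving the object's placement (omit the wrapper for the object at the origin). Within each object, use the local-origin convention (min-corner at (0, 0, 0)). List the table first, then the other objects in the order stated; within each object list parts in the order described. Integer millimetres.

translate([0, 0, 682]) cube([1303, 565, 39]);
translate([74, 74, 0]) cylinder(h = 682, r = 44);
translate([1229, 74, 0]) cylinder(h = 682, r = 44);
translate([74, 491, 0]) cylinder(h = 682, r = 44);
translate([1229, 491, 0]) cylinder(h = 682, r = 44);
translate([499, -375, 0]) {
  translate([0, 0, 355]) cube([305, 275, 42]);
  translate([17, 17, 0]) cylinder(h = 355, r = 17);
  translate([288, 17, 0]) cylinder(h = 355, r = 17);
  translate([17, 258, 0]) cylinder(h = 355, r = 17);
  translate([288, 258, 0]) cylinder(h = 355, r = 17);
}
translate([499, 665, 0]) {
  translate([0, 0, 355]) cube([305, 275, 42]);
  translate([17, 17, 0]) cylinder(h = 355, r = 17);
  translate([288, 17, 0]) cylinder(h = 355, r = 17);
  translate([17, 258, 0]) cylinder(h = 355, r = 17);
  translate([288, 258, 0]) cylinder(h = 355, r = 17);
}
translate([-405, 145, 0]) {
  translate([0, 0, 355]) cube([305, 275, 42]);
  translate([17, 17, 0]) cylinder(h = 355, r = 17);
  translate([288, 17, 0]) cylinder(h = 355, r = 17);
  translate([17, 258, 0]) cylinder(h = 355, r = 17);
  translate([288, 258, 0]) cylinder(h = 355, r = 17);
}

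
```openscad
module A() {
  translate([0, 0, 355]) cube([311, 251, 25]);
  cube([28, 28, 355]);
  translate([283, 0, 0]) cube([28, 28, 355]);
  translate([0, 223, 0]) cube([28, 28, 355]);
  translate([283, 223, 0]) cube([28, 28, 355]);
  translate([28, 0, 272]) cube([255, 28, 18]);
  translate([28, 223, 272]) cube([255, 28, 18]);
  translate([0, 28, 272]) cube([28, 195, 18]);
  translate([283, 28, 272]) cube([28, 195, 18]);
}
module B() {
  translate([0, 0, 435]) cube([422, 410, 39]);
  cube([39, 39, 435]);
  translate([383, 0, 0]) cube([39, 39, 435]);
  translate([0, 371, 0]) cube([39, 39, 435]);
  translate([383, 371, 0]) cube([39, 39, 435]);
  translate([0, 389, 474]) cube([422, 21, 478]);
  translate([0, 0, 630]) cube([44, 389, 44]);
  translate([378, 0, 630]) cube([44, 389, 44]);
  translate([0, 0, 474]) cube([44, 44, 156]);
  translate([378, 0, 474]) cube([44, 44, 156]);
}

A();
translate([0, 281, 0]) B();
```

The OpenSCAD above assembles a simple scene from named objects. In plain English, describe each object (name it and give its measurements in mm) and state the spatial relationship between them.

A is a four-legged stool. The seat is a 311×251×25 mm slab whose top surface is at z = 380 mm; four square legs, each 28×28 mm in cross-section, run from the floor (z = 0) to the underside of the seat, each flush with a corner of the seat. Four stretchers, 28 mm wide and 18 mm tall, connect adjacent legs with their undersides at z = 272 mm, each running between the inner faces of the legs it joins and aligned with the legs' outer faces on the other axis.

B is a chair. The seat is a 422×410×39 mm slab with its top at z = 474 mm, on four 39×39 mm corner legs (flush with the seat edges, standing on z = 0). A flat backrest 21 mm thick, 478 mm tall, spans the full seat width and rises from the seat top along its +y edge, rear face flush with the rear of the seat. Two armrests of 44×44 mm section run along each side from the seat's front edge to the front of the backrest, top faces 200 mm above the seat top and outer faces flush with the seat's x-edges; a 44×44 mm post under the front of each armrest stands on the seat at the front corner.

The chair is on the floor beside the stool on its +y side.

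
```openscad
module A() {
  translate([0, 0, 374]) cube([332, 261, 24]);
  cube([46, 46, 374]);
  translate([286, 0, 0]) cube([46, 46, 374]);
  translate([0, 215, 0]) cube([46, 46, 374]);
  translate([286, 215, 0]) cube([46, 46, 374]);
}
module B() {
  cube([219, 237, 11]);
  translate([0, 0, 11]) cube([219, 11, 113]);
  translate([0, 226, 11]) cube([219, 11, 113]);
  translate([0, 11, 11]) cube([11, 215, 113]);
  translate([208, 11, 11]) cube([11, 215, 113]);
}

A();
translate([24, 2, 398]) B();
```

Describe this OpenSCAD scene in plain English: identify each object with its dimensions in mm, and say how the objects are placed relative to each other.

A is a four-legged stool. The seat is a 332×261×24 mm slab whose top surface is at z = 398 mm; four square legs, each 46×46 mm in cross-section, run from the floor (z = 0) to the underside of the seat, each flush with a corner of the seat.

B is an open-topped rectangular box: outside dimensions 219×237×124 mm, with a uniform wall and base thickness of 11 mm. The base is a full 219×237 slab on the floor; four walls sit on top of the base. The front and back walls (the −y and +y sides) span the full width; the two side walls fit between them.

The open box is on top of the stool.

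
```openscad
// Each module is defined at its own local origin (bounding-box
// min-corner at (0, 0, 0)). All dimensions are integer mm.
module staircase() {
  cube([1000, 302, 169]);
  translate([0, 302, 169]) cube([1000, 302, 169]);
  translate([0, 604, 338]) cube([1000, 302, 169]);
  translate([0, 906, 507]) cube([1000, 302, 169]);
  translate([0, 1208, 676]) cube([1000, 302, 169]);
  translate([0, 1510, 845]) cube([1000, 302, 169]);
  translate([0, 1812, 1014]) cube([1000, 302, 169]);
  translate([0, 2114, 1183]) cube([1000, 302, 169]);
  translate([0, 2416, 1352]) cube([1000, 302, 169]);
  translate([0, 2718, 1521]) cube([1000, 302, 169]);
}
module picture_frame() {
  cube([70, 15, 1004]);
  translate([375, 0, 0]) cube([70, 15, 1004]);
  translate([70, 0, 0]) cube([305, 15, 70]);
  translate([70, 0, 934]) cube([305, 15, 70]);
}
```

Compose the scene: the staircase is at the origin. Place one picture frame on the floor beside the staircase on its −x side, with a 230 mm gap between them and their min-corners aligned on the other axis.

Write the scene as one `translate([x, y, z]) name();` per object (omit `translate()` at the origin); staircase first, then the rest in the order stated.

staircase();
translate([-675, 0, 0]) picture_frame();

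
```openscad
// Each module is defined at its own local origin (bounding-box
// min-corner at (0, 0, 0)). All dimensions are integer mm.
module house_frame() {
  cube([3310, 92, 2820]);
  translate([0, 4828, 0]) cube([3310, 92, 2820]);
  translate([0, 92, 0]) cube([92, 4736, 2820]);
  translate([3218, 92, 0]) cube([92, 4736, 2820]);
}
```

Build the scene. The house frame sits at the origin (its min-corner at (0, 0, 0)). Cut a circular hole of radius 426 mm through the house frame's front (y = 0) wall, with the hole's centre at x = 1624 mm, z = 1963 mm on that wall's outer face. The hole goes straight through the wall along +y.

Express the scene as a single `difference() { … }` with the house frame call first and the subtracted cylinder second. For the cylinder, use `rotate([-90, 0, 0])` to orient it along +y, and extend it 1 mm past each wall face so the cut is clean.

difference() {
  house_frame();
  translate([1624, -1, 1963]) rotate([-90, 0, 0]) cylinder(h = 94, r = 426);
}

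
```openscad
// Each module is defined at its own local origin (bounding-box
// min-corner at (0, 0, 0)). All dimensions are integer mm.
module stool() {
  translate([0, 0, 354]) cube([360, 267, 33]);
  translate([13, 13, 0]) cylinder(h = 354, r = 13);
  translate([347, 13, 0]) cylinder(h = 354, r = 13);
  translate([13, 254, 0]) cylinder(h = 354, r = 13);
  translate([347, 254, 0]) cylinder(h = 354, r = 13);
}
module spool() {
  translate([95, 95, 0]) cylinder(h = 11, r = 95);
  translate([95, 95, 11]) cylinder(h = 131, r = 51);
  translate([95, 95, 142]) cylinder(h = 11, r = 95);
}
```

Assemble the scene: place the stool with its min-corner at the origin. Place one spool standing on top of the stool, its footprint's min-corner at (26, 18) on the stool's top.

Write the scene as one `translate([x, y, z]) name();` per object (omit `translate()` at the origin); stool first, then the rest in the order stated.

stool();
translate([26, 18, 387]) spool();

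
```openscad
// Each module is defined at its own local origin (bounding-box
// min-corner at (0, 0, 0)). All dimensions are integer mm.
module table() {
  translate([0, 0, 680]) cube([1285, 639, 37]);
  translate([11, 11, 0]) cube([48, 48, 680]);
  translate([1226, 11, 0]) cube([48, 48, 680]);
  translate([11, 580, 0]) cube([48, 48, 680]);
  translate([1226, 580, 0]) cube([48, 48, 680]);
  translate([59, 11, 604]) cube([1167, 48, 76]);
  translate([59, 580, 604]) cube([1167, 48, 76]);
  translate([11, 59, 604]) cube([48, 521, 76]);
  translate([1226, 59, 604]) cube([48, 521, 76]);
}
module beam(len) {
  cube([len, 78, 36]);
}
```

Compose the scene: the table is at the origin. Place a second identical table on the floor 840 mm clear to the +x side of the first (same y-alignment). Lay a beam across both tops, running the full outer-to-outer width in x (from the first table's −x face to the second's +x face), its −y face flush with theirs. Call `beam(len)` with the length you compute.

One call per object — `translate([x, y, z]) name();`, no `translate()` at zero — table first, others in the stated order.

table();
translate([2125, 0, 0]) table();
translate([0, 0, 717]) beam(3410);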